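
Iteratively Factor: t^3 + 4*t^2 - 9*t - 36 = (t + 3)*(t^2 + t - 12) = (t + 3)*(t + 4)*(t - 3)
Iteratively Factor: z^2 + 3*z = (z)*(z + 3)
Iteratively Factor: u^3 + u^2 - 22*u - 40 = (u + 4)*(u^2 - 3*u - 10) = (u + 2)*(u + 4)*(u - 5)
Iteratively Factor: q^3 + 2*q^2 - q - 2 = (q + 2)*(q^2 - 1) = (q + 1)*(q + 2)*(q - 1)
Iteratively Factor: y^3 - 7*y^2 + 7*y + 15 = (y - 3)*(y^2 - 4*y - 5) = (y - 3)*(y + 1)*(y - 5)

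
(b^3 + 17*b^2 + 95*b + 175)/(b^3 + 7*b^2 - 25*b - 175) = (b + 5)/(b - 5)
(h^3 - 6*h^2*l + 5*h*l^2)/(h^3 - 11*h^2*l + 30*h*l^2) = (h - l)/(h - 6*l)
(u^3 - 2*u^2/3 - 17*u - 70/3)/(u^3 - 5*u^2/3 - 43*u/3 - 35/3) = (u + 2)/(u + 1)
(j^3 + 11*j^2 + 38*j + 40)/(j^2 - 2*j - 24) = (j^2 + 7*j + 10)/(j - 6)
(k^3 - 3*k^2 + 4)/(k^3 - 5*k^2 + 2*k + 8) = (k - 2)/(k - 4)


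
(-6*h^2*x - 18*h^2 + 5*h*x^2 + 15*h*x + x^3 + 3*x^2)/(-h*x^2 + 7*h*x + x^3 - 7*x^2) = (6*h*x + 18*h + x^2 + 3*x)/(x*(x - 7))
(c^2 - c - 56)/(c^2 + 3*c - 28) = (c - 8)/(c - 4)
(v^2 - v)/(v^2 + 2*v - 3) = v/(v + 3)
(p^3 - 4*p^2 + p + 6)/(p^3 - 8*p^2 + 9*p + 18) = (p - 2)/(p - 6)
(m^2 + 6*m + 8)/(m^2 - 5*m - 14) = (m + 4)/(m - 7)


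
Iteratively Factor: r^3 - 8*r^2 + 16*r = (r - 4)*(r^2 - 4*r) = (r - 4)^2*(r)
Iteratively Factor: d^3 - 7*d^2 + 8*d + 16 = (d - 4)*(d^2 - 3*d - 4) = (d - 4)^2*(d + 1)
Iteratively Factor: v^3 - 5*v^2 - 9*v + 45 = (v - 3)*(v^2 - 2*v - 15) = (v - 3)*(v + 3)*(v - 5)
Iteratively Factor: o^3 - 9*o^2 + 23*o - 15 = (o - 3)*(o^2 - 6*o + 5) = (o - 5)*(o - 3)*(o - 1)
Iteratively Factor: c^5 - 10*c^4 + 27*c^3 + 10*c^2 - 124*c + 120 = (c - 5)*(c^4 - 5*c^3 + 2*c^2 + 20*c - 24) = (c - 5)*(c - 2)*(c^3 - 3*c^2 - 4*c + 12) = (c - 5)*(c - 2)^2*(c^2 - c - 6) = (c - 5)*(c - 3)*(c - 2)^2*(c + 2)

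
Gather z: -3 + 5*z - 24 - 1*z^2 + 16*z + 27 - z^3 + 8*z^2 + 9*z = -z^3 + 7*z^2 + 30*z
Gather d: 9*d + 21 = 9*d + 21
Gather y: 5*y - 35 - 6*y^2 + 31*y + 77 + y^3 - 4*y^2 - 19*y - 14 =y^3 - 10*y^2 + 17*y + 28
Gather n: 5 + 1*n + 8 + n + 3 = 2*n + 16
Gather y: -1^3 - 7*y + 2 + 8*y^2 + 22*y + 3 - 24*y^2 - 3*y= -16*y^2 + 12*y + 4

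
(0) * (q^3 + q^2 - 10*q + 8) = 0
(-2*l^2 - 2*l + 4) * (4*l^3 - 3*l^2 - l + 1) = -8*l^5 - 2*l^4 + 24*l^3 - 12*l^2 - 6*l + 4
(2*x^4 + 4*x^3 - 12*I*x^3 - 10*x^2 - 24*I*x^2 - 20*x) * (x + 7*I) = 2*x^5 + 4*x^4 + 2*I*x^4 + 74*x^3 + 4*I*x^3 + 148*x^2 - 70*I*x^2 - 140*I*x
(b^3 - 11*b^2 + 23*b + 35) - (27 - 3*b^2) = b^3 - 8*b^2 + 23*b + 8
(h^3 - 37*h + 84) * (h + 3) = h^4 + 3*h^3 - 37*h^2 - 27*h + 252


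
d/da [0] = 0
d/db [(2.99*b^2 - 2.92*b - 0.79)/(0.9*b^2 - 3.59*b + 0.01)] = (-8.1061*b^2 + 1.4818*b - 2.8653)/(0.81*b^4 - 6.462*b^3 + 12.9061*b^2 - 0.0718*b + 0.0001)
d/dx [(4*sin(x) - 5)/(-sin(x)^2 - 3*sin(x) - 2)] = (4*sin(x)^2 - 10*sin(x) - 23)*cos(x)/((sin(x) + 1)^2*(sin(x) + 2)^2)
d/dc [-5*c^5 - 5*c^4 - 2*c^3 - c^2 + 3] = c*(-25*c^3 - 20*c^2 - 6*c - 2)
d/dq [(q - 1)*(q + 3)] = 2*q + 2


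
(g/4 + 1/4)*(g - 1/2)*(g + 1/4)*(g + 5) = g^4/4 + 23*g^3/16 + 27*g^2/32 - g/2 - 5/32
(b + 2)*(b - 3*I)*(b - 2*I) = b^3 + 2*b^2 - 5*I*b^2 - 6*b - 10*I*b - 12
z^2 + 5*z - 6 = (z - 1)*(z + 6)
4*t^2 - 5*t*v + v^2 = (-4*t + v)*(-t + v)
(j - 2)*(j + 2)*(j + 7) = j^3 + 7*j^2 - 4*j - 28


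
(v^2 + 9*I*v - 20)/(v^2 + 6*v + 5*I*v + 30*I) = (v + 4*I)/(v + 6)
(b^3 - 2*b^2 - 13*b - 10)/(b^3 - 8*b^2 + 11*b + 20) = (b + 2)/(b - 4)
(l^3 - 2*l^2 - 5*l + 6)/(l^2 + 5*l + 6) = (l^2 - 4*l + 3)/(l + 3)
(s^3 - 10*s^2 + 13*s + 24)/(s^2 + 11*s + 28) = (s^3 - 10*s^2 + 13*s + 24)/(s^2 + 11*s + 28)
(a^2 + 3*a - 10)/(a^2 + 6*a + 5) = (a - 2)/(a + 1)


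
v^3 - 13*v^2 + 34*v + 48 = (v - 8)*(v - 6)*(v + 1)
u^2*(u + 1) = u^3 + u^2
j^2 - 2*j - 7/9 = (j - 7/3)*(j + 1/3)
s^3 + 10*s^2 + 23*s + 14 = (s + 1)*(s + 2)*(s + 7)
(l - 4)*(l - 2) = l^2 - 6*l + 8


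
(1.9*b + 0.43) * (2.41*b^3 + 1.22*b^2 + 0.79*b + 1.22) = 4.579*b^4 + 3.3543*b^3 + 2.0256*b^2 + 2.6577*b + 0.5246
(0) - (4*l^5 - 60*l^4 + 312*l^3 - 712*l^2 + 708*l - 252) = -4*l^5 + 60*l^4 - 312*l^3 + 712*l^2 - 708*l + 252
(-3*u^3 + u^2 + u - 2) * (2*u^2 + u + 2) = -6*u^5 - u^4 - 3*u^3 - u^2 - 4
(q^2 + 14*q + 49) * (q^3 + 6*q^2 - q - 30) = q^5 + 20*q^4 + 132*q^3 + 250*q^2 - 469*q - 1470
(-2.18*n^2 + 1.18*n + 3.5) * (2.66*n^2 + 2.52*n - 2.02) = -5.7988*n^4 - 2.3548*n^3 + 16.6872*n^2 + 6.4364*n - 7.07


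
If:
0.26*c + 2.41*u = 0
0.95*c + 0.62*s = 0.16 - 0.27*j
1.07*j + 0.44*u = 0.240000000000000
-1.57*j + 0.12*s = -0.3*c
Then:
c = 7.54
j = 0.56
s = -11.54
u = -0.81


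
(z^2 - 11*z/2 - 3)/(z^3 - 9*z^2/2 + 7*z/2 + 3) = (z - 6)/(z^2 - 5*z + 6)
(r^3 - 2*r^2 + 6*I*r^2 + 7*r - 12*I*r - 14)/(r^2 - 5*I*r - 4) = (r^2 + r*(-2 + 7*I) - 14*I)/(r - 4*I)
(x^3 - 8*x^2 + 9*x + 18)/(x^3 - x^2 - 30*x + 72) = (x^2 - 5*x - 6)/(x^2 + 2*x - 24)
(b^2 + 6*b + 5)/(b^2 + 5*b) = (b + 1)/b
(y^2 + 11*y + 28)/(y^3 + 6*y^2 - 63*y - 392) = (y + 4)/(y^2 - y - 56)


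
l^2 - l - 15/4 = (l - 5/2)*(l + 3/2)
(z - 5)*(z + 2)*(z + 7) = z^3 + 4*z^2 - 31*z - 70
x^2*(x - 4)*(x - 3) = x^4 - 7*x^3 + 12*x^2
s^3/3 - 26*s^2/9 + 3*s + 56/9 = (s/3 + 1/3)*(s - 7)*(s - 8/3)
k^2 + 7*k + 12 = (k + 3)*(k + 4)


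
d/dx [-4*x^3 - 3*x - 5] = -12*x^2 - 3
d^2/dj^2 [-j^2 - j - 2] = -2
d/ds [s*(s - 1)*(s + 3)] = 3*s^2 + 4*s - 3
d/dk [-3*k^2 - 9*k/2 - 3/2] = -6*k - 9/2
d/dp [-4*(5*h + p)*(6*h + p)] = -44*h - 8*p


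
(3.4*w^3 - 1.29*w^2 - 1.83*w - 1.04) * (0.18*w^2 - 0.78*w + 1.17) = 0.612*w^5 - 2.8842*w^4 + 4.6548*w^3 - 0.2691*w^2 - 1.3299*w - 1.2168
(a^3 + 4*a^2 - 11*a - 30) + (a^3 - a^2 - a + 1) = 2*a^3 + 3*a^2 - 12*a - 29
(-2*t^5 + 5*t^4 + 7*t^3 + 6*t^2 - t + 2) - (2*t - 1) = -2*t^5 + 5*t^4 + 7*t^3 + 6*t^2 - 3*t + 3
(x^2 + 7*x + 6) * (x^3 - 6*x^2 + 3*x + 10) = x^5 + x^4 - 33*x^3 - 5*x^2 + 88*x + 60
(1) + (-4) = -3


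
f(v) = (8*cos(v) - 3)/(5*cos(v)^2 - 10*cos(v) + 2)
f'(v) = (10*sin(v)*cos(v) - 10*sin(v))*(8*cos(v) - 3)/(5*cos(v)^2 - 10*cos(v) + 2)^2 - 8*sin(v)/(5*cos(v)^2 - 10*cos(v) + 2) = 2*(20*cos(v)^2 - 15*cos(v) + 7)*sin(v)/(5*sin(v)^2 + 10*cos(v) - 7)^2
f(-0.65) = -1.21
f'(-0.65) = -1.20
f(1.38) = -5.23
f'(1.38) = 119.18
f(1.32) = 5.84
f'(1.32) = 289.22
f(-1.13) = -0.30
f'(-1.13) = -4.17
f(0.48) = -1.40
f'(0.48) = 1.01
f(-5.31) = -0.73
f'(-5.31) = 1.94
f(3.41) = -0.66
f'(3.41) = -0.08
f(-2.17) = -0.81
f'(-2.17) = -0.42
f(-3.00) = -0.65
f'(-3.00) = -0.04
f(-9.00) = -0.67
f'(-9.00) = -0.13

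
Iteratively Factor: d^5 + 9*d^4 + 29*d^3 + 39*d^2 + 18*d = (d + 1)*(d^4 + 8*d^3 + 21*d^2 + 18*d) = (d + 1)*(d + 2)*(d^3 + 6*d^2 + 9*d) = (d + 1)*(d + 2)*(d + 3)*(d^2 + 3*d) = (d + 1)*(d + 2)*(d + 3)^2*(d)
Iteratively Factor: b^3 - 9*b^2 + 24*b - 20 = (b - 5)*(b^2 - 4*b + 4) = (b - 5)*(b - 2)*(b - 2)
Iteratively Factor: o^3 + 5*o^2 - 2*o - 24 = (o + 4)*(o^2 + o - 6) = (o + 3)*(o + 4)*(o - 2)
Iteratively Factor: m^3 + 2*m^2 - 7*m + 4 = (m - 1)*(m^2 + 3*m - 4) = (m - 1)*(m + 4)*(m - 1)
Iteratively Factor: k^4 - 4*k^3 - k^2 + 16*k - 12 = (k - 2)*(k^3 - 2*k^2 - 5*k + 6) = (k - 2)*(k - 1)*(k^2 - k - 6) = (k - 2)*(k - 1)*(k + 2)*(k - 3)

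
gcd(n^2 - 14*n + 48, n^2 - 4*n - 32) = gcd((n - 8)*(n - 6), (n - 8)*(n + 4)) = n - 8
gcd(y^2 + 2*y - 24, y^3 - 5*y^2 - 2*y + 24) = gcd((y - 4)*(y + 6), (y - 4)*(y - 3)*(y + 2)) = y - 4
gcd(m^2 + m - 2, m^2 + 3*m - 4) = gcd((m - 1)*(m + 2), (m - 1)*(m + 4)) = m - 1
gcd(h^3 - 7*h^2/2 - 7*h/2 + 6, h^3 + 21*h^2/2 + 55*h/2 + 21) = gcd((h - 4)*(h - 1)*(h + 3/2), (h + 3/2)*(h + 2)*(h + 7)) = h + 3/2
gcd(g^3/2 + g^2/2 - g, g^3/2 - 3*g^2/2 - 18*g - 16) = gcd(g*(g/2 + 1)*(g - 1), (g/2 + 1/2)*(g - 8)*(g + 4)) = 1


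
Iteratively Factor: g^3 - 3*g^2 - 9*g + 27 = (g - 3)*(g^2 - 9) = (g - 3)^2*(g + 3)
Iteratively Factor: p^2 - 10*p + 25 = (p - 5)*(p - 5)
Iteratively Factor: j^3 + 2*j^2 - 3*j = (j + 3)*(j^2 - j) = (j - 1)*(j + 3)*(j)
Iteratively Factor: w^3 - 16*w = (w + 4)*(w^2 - 4*w) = w*(w + 4)*(w - 4)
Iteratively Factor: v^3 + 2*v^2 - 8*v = (v - 2)*(v^2 + 4*v) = v*(v - 2)*(v + 4)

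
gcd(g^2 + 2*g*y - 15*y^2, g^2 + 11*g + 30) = 1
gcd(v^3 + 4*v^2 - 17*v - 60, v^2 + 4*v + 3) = v + 3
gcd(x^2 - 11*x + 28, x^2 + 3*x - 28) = x - 4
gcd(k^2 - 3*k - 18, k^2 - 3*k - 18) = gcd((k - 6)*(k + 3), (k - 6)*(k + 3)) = k^2 - 3*k - 18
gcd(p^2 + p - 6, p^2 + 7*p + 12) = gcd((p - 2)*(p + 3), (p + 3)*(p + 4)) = p + 3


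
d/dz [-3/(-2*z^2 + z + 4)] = 3*(1 - 4*z)/(-2*z^2 + z + 4)^2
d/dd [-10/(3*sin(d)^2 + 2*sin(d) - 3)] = 20*(3*sin(d) + 1)*cos(d)/(2*sin(d) - 3*cos(d)^2)^2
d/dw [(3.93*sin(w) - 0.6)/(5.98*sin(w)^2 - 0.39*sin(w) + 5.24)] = (-23.5014*sin(w)^2 + 7.176*sin(w) + 20.3592)*cos(w)/(35.7604*sin(w)^4 - 4.6644*sin(w)^3 + 62.8225*sin(w)^2 - 4.0872*sin(w) + 27.4576)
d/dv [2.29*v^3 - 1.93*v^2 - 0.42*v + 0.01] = 6.87*v^2 - 3.86*v - 0.42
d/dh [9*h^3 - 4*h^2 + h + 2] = 27*h^2 - 8*h + 1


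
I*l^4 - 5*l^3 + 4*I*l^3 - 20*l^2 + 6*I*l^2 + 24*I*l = l*(l + 4)*(l + 6*I)*(I*l + 1)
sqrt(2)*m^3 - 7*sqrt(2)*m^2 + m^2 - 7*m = m*(m - 7)*(sqrt(2)*m + 1)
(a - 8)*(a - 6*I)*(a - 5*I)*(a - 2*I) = a^4 - 8*a^3 - 13*I*a^3 - 52*a^2 + 104*I*a^2 + 416*a + 60*I*a - 480*I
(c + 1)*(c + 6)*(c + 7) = c^3 + 14*c^2 + 55*c + 42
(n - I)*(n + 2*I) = n^2 + I*n + 2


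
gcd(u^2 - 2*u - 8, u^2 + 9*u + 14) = u + 2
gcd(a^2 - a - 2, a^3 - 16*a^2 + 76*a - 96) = a - 2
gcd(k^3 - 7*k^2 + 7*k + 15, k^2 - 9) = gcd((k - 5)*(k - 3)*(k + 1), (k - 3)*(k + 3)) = k - 3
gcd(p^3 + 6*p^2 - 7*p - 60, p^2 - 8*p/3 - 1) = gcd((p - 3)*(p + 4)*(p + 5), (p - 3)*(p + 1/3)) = p - 3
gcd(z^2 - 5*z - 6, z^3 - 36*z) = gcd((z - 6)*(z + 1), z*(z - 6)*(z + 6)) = z - 6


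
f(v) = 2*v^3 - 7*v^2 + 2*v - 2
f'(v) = 6*v^2 - 14*v + 2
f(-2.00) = -50.00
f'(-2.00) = 54.00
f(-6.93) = -1017.66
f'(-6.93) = 387.17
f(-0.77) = -8.60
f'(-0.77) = 16.34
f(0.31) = -1.99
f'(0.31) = -1.76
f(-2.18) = -60.35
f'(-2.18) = 61.03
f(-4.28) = -295.59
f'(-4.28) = 171.83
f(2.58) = -9.09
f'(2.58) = 5.82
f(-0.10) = -2.27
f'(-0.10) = 3.46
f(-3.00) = -125.00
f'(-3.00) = 98.00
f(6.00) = 190.00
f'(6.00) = 134.00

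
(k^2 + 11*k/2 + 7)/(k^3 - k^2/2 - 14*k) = (k + 2)/(k*(k - 4))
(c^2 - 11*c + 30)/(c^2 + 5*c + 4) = (c^2 - 11*c + 30)/(c^2 + 5*c + 4)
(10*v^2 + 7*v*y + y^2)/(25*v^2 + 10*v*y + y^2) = (2*v + y)/(5*v + y)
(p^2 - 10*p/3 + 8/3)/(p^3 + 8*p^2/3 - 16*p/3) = (p - 2)/(p*(p + 4))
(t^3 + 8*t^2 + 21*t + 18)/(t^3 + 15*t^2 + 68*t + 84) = (t^2 + 6*t + 9)/(t^2 + 13*t + 42)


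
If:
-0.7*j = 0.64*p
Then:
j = -0.914285714285714*p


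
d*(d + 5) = d^2 + 5*d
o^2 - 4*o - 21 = (o - 7)*(o + 3)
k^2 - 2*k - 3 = (k - 3)*(k + 1)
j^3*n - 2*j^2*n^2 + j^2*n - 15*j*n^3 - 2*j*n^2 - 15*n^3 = (j - 5*n)*(j + 3*n)*(j*n + n)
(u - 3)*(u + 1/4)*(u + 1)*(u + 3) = u^4 + 5*u^3/4 - 35*u^2/4 - 45*u/4 - 9/4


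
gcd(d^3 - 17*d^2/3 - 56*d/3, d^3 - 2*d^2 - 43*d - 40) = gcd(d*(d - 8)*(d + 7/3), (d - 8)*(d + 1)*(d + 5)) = d - 8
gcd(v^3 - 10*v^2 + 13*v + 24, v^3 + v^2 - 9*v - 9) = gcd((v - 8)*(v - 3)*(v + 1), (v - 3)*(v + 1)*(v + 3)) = v^2 - 2*v - 3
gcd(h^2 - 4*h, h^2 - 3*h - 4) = h - 4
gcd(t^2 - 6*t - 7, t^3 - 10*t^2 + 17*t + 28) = t^2 - 6*t - 7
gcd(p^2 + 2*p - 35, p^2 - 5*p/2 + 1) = 1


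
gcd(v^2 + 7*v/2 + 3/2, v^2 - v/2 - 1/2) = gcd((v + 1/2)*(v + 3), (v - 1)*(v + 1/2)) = v + 1/2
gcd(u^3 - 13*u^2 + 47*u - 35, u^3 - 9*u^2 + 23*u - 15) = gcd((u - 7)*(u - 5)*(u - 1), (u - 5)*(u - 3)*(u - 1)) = u^2 - 6*u + 5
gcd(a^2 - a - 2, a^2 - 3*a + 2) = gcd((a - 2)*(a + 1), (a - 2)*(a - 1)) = a - 2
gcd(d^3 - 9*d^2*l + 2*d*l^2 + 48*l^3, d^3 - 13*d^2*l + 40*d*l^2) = d - 8*l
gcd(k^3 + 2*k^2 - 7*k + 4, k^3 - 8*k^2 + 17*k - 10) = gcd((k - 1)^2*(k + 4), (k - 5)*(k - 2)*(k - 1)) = k - 1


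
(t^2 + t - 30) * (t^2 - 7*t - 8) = t^4 - 6*t^3 - 45*t^2 + 202*t + 240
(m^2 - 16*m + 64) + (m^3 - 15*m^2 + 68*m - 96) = m^3 - 14*m^2 + 52*m - 32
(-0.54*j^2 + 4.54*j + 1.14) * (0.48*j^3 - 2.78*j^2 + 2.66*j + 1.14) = -0.2592*j^5 + 3.6804*j^4 - 13.5104*j^3 + 8.2916*j^2 + 8.208*j + 1.2996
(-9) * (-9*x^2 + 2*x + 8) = 81*x^2 - 18*x - 72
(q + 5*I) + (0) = q + 5*I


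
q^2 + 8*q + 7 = (q + 1)*(q + 7)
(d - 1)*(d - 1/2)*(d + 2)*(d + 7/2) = d^4 + 4*d^3 - 3*d^2/4 - 31*d/4 + 7/2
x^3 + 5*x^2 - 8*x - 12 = (x - 2)*(x + 1)*(x + 6)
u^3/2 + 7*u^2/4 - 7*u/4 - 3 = (u/2 + 1/2)*(u - 3/2)*(u + 4)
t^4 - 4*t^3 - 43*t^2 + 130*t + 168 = (t - 7)*(t - 4)*(t + 1)*(t + 6)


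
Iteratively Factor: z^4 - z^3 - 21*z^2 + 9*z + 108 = (z - 4)*(z^3 + 3*z^2 - 9*z - 27) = (z - 4)*(z - 3)*(z^2 + 6*z + 9) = (z - 4)*(z - 3)*(z + 3)*(z + 3)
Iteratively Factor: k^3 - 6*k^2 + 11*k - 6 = (k - 1)*(k^2 - 5*k + 6) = (k - 3)*(k - 1)*(k - 2)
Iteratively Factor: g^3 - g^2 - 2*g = (g)*(g^2 - g - 2) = g*(g - 2)*(g + 1)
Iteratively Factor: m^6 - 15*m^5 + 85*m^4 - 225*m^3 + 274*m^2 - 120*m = (m - 4)*(m^5 - 11*m^4 + 41*m^3 - 61*m^2 + 30*m) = m*(m - 4)*(m^4 - 11*m^3 + 41*m^2 - 61*m + 30) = m*(m - 5)*(m - 4)*(m^3 - 6*m^2 + 11*m - 6) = m*(m - 5)*(m - 4)*(m - 2)*(m^2 - 4*m + 3) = m*(m - 5)*(m - 4)*(m - 3)*(m - 2)*(m - 1)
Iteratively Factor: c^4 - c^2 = (c)*(c^3 - c) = c*(c + 1)*(c^2 - c) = c^2*(c + 1)*(c - 1)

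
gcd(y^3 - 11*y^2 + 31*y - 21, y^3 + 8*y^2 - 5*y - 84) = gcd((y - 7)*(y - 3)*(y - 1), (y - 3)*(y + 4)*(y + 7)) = y - 3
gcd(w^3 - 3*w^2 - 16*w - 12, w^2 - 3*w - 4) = w + 1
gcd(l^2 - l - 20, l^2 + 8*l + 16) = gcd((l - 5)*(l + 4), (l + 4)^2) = l + 4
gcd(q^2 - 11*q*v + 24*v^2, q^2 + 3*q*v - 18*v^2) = q - 3*v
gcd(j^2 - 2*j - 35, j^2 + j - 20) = j + 5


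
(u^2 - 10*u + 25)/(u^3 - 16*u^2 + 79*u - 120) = (u - 5)/(u^2 - 11*u + 24)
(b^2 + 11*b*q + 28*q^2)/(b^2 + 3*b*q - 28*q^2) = (-b - 4*q)/(-b + 4*q)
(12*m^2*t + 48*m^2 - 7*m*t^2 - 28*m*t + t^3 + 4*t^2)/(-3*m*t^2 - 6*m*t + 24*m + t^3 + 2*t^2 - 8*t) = (-4*m + t)/(t - 2)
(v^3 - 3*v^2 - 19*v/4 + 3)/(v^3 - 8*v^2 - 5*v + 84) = (v^2 + v - 3/4)/(v^2 - 4*v - 21)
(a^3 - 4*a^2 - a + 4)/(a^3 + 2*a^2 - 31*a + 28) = (a + 1)/(a + 7)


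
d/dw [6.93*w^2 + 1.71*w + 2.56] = 13.86*w + 1.71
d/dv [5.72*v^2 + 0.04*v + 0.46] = 11.44*v + 0.04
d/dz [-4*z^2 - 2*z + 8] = -8*z - 2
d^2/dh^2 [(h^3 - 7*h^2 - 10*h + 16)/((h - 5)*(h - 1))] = -42/(h^3 - 15*h^2 + 75*h - 125)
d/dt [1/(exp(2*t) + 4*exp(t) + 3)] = 2*(-exp(t) - 2)*exp(t)/(exp(2*t) + 4*exp(t) + 3)^2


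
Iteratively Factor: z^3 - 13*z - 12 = (z + 3)*(z^2 - 3*z - 4) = (z - 4)*(z + 3)*(z + 1)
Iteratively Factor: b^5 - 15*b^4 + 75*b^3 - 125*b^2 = (b)*(b^4 - 15*b^3 + 75*b^2 - 125*b) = b*(b - 5)*(b^3 - 10*b^2 + 25*b) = b^2*(b - 5)*(b^2 - 10*b + 25) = b^2*(b - 5)^2*(b - 5)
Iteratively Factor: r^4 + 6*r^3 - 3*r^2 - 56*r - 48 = (r + 4)*(r^3 + 2*r^2 - 11*r - 12) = (r - 3)*(r + 4)*(r^2 + 5*r + 4) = (r - 3)*(r + 4)^2*(r + 1)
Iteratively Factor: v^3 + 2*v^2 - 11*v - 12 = (v + 4)*(v^2 - 2*v - 3) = (v + 1)*(v + 4)*(v - 3)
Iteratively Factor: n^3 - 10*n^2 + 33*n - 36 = (n - 4)*(n^2 - 6*n + 9) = (n - 4)*(n - 3)*(n - 3)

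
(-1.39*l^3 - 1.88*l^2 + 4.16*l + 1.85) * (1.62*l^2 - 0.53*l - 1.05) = -2.2518*l^5 - 2.3089*l^4 + 9.1951*l^3 + 2.7662*l^2 - 5.3485*l - 1.9425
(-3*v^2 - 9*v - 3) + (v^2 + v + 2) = -2*v^2 - 8*v - 1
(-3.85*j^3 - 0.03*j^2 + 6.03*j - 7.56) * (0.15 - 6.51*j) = 25.0635*j^4 - 0.3822*j^3 - 39.2598*j^2 + 50.1201*j - 1.134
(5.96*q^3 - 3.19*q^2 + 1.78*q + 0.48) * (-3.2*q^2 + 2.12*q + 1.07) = -19.072*q^5 + 22.8432*q^4 - 6.0816*q^3 - 1.1757*q^2 + 2.9222*q + 0.5136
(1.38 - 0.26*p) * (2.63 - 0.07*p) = 0.0182*p^2 - 0.7804*p + 3.6294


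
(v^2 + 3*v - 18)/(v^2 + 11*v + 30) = (v - 3)/(v + 5)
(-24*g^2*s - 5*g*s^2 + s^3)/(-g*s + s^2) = (24*g^2 + 5*g*s - s^2)/(g - s)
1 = 1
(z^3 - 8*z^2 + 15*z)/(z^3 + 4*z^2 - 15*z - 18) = z*(z - 5)/(z^2 + 7*z + 6)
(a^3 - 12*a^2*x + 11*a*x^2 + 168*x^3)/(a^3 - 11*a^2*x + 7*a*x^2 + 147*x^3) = (-a + 8*x)/(-a + 7*x)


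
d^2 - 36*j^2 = (d - 6*j)*(d + 6*j)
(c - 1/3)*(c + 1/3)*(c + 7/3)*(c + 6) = c^4 + 25*c^3/3 + 125*c^2/9 - 25*c/27 - 14/9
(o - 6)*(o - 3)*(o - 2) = o^3 - 11*o^2 + 36*o - 36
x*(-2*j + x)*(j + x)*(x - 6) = -2*j^2*x^2 + 12*j^2*x - j*x^3 + 6*j*x^2 + x^4 - 6*x^3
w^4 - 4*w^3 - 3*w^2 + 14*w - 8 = (w - 4)*(w - 1)^2*(w + 2)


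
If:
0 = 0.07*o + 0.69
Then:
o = -9.86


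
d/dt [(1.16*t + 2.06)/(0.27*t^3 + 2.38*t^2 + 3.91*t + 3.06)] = (0.3132*t^3 + 2.7608*t^2 + 4.5356*t - (1.16*t + 2.06)*(0.81*t^2 + 4.76*t + 3.91) + 3.5496)/(0.27*t^3 + 2.38*t^2 + 3.91*t + 3.06)^2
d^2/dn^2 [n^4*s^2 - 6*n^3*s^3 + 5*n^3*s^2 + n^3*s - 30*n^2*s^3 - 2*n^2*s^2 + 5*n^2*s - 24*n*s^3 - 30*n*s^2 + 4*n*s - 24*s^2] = 2*s*(6*n^2*s - 18*n*s^2 + 15*n*s + 3*n - 30*s^2 - 2*s + 5)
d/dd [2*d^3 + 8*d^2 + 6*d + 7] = 6*d^2 + 16*d + 6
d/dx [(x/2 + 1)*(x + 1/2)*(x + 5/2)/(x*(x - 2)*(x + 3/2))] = (-44*x^4 - 164*x^3 - 151*x^2 + 20*x + 60)/(4*x^2*(4*x^4 - 4*x^3 - 23*x^2 + 12*x + 36))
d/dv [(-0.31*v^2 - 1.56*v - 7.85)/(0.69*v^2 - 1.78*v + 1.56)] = (1.6282*v^2 + 9.8658*v - 16.4066)/(0.4761*v^4 - 2.4564*v^3 + 5.3212*v^2 - 5.5536*v + 2.4336)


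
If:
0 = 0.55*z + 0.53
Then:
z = -0.96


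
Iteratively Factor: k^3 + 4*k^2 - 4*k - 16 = (k + 2)*(k^2 + 2*k - 8) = (k + 2)*(k + 4)*(k - 2)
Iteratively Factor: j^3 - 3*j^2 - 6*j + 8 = (j - 4)*(j^2 + j - 2) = (j - 4)*(j - 1)*(j + 2)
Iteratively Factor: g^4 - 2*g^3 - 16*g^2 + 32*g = (g)*(g^3 - 2*g^2 - 16*g + 32) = g*(g + 4)*(g^2 - 6*g + 8) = g*(g - 2)*(g + 4)*(g - 4)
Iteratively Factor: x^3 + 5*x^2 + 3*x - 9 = (x + 3)*(x^2 + 2*x - 3) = (x - 1)*(x + 3)*(x + 3)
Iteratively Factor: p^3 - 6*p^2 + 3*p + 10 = (p - 2)*(p^2 - 4*p - 5) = (p - 2)*(p + 1)*(p - 5)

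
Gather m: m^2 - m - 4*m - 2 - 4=m^2 - 5*m - 6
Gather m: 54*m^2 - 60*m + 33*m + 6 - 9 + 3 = 54*m^2 - 27*m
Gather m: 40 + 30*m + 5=30*m + 45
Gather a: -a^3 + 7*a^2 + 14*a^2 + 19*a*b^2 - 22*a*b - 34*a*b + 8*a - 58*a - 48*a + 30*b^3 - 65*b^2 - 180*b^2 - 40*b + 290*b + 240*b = -a^3 + 21*a^2 + a*(19*b^2 - 56*b - 98) + 30*b^3 - 245*b^2 + 490*b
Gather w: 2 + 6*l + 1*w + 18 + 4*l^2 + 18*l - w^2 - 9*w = 4*l^2 + 24*l - w^2 - 8*w + 20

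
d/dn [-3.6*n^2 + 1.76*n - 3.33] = 1.76 - 7.2*n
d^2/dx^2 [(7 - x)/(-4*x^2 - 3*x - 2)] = 2*((25 - 12*x)*(4*x^2 + 3*x + 2) + (x - 7)*(8*x + 3)^2)/(4*x^2 + 3*x + 2)^3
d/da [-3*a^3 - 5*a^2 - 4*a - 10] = -9*a^2 - 10*a - 4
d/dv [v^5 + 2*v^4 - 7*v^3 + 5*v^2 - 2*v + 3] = 5*v^4 + 8*v^3 - 21*v^2 + 10*v - 2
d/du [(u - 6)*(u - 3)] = 2*u - 9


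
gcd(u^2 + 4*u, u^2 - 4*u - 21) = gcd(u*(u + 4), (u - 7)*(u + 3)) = 1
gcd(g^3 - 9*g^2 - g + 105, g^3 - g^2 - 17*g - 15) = g^2 - 2*g - 15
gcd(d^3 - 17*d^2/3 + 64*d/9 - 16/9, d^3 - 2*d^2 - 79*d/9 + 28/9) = d^2 - 13*d/3 + 4/3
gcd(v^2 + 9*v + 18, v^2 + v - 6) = v + 3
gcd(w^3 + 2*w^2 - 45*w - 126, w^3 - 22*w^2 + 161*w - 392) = w - 7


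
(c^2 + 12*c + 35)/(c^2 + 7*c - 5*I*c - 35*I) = (c + 5)/(c - 5*I)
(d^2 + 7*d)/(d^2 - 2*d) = (d + 7)/(d - 2)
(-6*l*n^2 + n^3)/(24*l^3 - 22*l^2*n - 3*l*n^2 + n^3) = n^2/(-4*l^2 + 3*l*n + n^2)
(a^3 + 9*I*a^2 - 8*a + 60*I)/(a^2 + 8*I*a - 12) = (a^2 + 3*I*a + 10)/(a + 2*I)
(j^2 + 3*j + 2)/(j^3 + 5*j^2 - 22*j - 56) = (j + 1)/(j^2 + 3*j - 28)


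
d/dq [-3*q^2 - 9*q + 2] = -6*q - 9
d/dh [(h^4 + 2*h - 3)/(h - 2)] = (3*h^4 - 8*h^3 - 1)/(h^2 - 4*h + 4)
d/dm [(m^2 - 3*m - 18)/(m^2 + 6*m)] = 9*(m^2 + 4*m + 12)/(m^2*(m^2 + 12*m + 36))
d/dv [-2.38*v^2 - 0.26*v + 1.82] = -4.76*v - 0.26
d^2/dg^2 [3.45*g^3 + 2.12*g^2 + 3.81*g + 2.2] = 20.7*g + 4.24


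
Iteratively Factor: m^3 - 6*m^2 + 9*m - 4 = (m - 1)*(m^2 - 5*m + 4) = (m - 1)^2*(m - 4)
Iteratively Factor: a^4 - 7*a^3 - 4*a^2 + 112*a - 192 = (a - 4)*(a^3 - 3*a^2 - 16*a + 48) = (a - 4)^2*(a^2 + a - 12) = (a - 4)^2*(a + 4)*(a - 3)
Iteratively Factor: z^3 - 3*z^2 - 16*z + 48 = (z + 4)*(z^2 - 7*z + 12) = (z - 3)*(z + 4)*(z - 4)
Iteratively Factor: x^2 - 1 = (x + 1)*(x - 1)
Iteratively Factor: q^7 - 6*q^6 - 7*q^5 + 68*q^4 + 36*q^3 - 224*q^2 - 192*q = (q + 1)*(q^6 - 7*q^5 + 68*q^3 - 32*q^2 - 192*q) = q*(q + 1)*(q^5 - 7*q^4 + 68*q^2 - 32*q - 192) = q*(q + 1)*(q + 2)*(q^4 - 9*q^3 + 18*q^2 + 32*q - 96) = q*(q - 3)*(q + 1)*(q + 2)*(q^3 - 6*q^2 + 32) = q*(q - 3)*(q + 1)*(q + 2)^2*(q^2 - 8*q + 16) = q*(q - 4)*(q - 3)*(q + 1)*(q + 2)^2*(q - 4)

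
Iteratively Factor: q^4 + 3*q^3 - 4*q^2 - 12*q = (q)*(q^3 + 3*q^2 - 4*q - 12) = q*(q - 2)*(q^2 + 5*q + 6) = q*(q - 2)*(q + 2)*(q + 3)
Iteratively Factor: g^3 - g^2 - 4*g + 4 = (g + 2)*(g^2 - 3*g + 2) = (g - 1)*(g + 2)*(g - 2)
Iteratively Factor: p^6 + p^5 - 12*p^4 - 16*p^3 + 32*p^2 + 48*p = (p + 2)*(p^5 - p^4 - 10*p^3 + 4*p^2 + 24*p) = p*(p + 2)*(p^4 - p^3 - 10*p^2 + 4*p + 24) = p*(p + 2)^2*(p^3 - 3*p^2 - 4*p + 12) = p*(p - 2)*(p + 2)^2*(p^2 - p - 6) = p*(p - 3)*(p - 2)*(p + 2)^2*(p + 2)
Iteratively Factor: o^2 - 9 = (o + 3)*(o - 3)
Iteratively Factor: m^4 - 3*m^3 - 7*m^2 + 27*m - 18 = (m + 3)*(m^3 - 6*m^2 + 11*m - 6) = (m - 1)*(m + 3)*(m^2 - 5*m + 6) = (m - 3)*(m - 1)*(m + 3)*(m - 2)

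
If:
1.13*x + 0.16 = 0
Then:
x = -0.14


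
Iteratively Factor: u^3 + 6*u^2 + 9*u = (u)*(u^2 + 6*u + 9) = u*(u + 3)*(u + 3)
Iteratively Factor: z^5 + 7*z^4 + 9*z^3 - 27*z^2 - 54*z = (z + 3)*(z^4 + 4*z^3 - 3*z^2 - 18*z) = (z + 3)^2*(z^3 + z^2 - 6*z) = z*(z + 3)^2*(z^2 + z - 6) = z*(z + 3)^3*(z - 2)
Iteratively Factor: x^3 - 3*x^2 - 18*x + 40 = (x - 2)*(x^2 - x - 20) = (x - 2)*(x + 4)*(x - 5)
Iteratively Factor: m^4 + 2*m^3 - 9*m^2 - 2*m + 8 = (m + 1)*(m^3 + m^2 - 10*m + 8) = (m + 1)*(m + 4)*(m^2 - 3*m + 2) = (m - 1)*(m + 1)*(m + 4)*(m - 2)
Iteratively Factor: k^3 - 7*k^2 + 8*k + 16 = (k - 4)*(k^2 - 3*k - 4) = (k - 4)^2*(k + 1)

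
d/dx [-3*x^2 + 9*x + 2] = 9 - 6*x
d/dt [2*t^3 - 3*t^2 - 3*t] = 6*t^2 - 6*t - 3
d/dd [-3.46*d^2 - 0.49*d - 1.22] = -6.92*d - 0.49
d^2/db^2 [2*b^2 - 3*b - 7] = 4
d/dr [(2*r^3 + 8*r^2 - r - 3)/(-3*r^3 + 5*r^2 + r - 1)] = 2*(17*r^4 - r^3 - 10*r^2 + 7*r + 2)/(9*r^6 - 30*r^5 + 19*r^4 + 16*r^3 - 9*r^2 - 2*r + 1)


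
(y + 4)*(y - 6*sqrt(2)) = y^2 - 6*sqrt(2)*y + 4*y - 24*sqrt(2)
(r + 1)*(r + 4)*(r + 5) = r^3 + 10*r^2 + 29*r + 20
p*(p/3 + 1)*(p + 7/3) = p^3/3 + 16*p^2/9 + 7*p/3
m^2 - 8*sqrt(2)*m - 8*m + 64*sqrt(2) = (m - 8)*(m - 8*sqrt(2))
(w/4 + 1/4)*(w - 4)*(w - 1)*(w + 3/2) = w^4/4 - 5*w^3/8 - 7*w^2/4 + 5*w/8 + 3/2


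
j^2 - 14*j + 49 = (j - 7)^2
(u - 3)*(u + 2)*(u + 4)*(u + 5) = u^4 + 8*u^3 + 5*u^2 - 74*u - 120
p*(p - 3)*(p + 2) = p^3 - p^2 - 6*p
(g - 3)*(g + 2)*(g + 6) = g^3 + 5*g^2 - 12*g - 36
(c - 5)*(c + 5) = c^2 - 25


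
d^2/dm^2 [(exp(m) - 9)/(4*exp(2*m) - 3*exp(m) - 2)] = (16*exp(4*m) - 564*exp(3*m) + 372*exp(2*m) - 375*exp(m) + 58)*exp(m)/(64*exp(6*m) - 144*exp(5*m) + 12*exp(4*m) + 117*exp(3*m) - 6*exp(2*m) - 36*exp(m) - 8)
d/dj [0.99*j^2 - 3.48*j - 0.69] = 1.98*j - 3.48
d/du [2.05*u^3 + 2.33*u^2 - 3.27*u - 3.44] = 6.15*u^2 + 4.66*u - 3.27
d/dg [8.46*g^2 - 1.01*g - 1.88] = 16.92*g - 1.01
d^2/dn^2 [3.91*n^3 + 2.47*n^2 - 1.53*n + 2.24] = 23.46*n + 4.94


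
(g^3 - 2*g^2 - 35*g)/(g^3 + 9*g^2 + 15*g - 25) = g*(g - 7)/(g^2 + 4*g - 5)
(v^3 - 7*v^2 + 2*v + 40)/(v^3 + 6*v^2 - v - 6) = (v^3 - 7*v^2 + 2*v + 40)/(v^3 + 6*v^2 - v - 6)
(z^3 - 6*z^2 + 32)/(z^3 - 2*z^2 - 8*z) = (z - 4)/z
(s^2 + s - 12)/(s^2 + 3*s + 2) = (s^2 + s - 12)/(s^2 + 3*s + 2)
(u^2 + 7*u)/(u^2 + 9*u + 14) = u/(u + 2)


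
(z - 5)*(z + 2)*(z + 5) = z^3 + 2*z^2 - 25*z - 50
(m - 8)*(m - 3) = m^2 - 11*m + 24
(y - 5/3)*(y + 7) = y^2 + 16*y/3 - 35/3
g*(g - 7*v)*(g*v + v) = g^3*v - 7*g^2*v^2 + g^2*v - 7*g*v^2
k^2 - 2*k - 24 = (k - 6)*(k + 4)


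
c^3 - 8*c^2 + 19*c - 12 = (c - 4)*(c - 3)*(c - 1)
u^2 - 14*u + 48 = (u - 8)*(u - 6)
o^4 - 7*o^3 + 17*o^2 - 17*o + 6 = (o - 3)*(o - 2)*(o - 1)^2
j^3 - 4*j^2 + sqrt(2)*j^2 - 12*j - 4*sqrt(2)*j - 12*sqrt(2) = (j - 6)*(j + 2)*(j + sqrt(2))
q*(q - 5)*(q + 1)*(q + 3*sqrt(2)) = q^4 - 4*q^3 + 3*sqrt(2)*q^3 - 12*sqrt(2)*q^2 - 5*q^2 - 15*sqrt(2)*q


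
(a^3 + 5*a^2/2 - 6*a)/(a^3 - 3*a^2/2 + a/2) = (2*a^2 + 5*a - 12)/(2*a^2 - 3*a + 1)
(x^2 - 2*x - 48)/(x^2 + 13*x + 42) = (x - 8)/(x + 7)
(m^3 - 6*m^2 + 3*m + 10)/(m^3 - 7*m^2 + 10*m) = (m + 1)/m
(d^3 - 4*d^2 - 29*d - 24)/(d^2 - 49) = (d^3 - 4*d^2 - 29*d - 24)/(d^2 - 49)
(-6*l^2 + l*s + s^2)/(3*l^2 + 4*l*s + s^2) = (-2*l + s)/(l + s)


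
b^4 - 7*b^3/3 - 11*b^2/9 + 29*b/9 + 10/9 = (b - 2)*(b - 5/3)*(b + 1/3)*(b + 1)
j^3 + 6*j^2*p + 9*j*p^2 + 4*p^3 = (j + p)^2*(j + 4*p)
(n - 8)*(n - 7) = n^2 - 15*n + 56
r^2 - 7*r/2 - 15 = (r - 6)*(r + 5/2)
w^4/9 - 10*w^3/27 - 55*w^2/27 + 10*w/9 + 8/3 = (w/3 + 1/3)*(w/3 + 1)*(w - 6)*(w - 4/3)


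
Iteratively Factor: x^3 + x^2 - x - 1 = (x + 1)*(x^2 - 1) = (x + 1)^2*(x - 1)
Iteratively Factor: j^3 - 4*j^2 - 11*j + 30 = (j - 5)*(j^2 + j - 6) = (j - 5)*(j + 3)*(j - 2)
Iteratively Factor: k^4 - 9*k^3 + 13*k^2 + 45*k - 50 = (k - 5)*(k^3 - 4*k^2 - 7*k + 10) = (k - 5)*(k + 2)*(k^2 - 6*k + 5) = (k - 5)^2*(k + 2)*(k - 1)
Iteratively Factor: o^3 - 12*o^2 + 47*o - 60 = (o - 5)*(o^2 - 7*o + 12) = (o - 5)*(o - 3)*(o - 4)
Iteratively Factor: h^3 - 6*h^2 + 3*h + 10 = (h - 5)*(h^2 - h - 2) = (h - 5)*(h + 1)*(h - 2)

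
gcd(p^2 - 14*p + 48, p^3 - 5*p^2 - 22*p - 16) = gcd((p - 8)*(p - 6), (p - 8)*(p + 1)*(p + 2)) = p - 8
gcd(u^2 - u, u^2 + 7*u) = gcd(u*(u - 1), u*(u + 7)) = u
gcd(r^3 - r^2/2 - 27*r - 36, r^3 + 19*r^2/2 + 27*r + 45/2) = r + 3/2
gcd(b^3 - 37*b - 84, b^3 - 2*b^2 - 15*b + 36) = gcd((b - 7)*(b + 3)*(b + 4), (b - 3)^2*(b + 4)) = b + 4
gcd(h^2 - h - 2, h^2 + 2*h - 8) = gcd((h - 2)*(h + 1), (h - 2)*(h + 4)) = h - 2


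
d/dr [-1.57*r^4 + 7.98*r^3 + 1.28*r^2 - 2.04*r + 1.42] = -6.28*r^3 + 23.94*r^2 + 2.56*r - 2.04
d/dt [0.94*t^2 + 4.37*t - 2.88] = 1.88*t + 4.37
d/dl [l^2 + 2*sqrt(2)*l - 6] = 2*l + 2*sqrt(2)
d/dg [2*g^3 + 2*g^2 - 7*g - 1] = 6*g^2 + 4*g - 7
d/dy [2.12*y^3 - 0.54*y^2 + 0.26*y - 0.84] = 6.36*y^2 - 1.08*y + 0.26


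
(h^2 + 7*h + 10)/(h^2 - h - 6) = (h + 5)/(h - 3)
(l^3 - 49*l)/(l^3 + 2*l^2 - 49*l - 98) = l/(l + 2)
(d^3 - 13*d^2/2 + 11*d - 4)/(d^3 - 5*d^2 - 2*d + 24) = (d^2 - 5*d/2 + 1)/(d^2 - d - 6)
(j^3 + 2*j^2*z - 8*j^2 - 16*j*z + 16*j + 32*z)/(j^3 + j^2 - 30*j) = (j^3 + 2*j^2*z - 8*j^2 - 16*j*z + 16*j + 32*z)/(j*(j^2 + j - 30))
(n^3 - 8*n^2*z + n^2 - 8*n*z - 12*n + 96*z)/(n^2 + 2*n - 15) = (n^2 - 8*n*z + 4*n - 32*z)/(n + 5)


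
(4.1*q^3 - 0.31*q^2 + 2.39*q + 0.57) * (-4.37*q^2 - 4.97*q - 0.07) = -17.917*q^5 - 19.0223*q^4 - 9.1906*q^3 - 14.3475*q^2 - 3.0002*q - 0.0399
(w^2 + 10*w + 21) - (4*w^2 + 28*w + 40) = -3*w^2 - 18*w - 19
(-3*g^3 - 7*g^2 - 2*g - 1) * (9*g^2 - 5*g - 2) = -27*g^5 - 48*g^4 + 23*g^3 + 15*g^2 + 9*g + 2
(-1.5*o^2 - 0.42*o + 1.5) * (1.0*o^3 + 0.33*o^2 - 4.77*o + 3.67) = -1.5*o^5 - 0.915*o^4 + 8.5164*o^3 - 3.0066*o^2 - 8.6964*o + 5.505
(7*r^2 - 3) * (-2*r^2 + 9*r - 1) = -14*r^4 + 63*r^3 - r^2 - 27*r + 3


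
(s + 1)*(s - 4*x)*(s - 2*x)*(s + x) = s^4 - 5*s^3*x + s^3 + 2*s^2*x^2 - 5*s^2*x + 8*s*x^3 + 2*s*x^2 + 8*x^3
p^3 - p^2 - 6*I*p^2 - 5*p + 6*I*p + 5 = (p - 1)*(p - 5*I)*(p - I)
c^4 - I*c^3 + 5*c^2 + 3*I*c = c*(c - 3*I)*(c + I)^2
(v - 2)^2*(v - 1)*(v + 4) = v^4 - v^3 - 12*v^2 + 28*v - 16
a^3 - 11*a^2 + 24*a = a*(a - 8)*(a - 3)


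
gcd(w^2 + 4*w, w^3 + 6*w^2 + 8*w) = w^2 + 4*w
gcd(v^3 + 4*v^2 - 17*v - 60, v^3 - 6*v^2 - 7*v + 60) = v^2 - v - 12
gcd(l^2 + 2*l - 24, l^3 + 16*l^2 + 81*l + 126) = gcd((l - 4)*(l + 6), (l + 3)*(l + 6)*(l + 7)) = l + 6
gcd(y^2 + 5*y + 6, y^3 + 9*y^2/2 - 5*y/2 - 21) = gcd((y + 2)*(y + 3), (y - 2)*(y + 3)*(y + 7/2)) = y + 3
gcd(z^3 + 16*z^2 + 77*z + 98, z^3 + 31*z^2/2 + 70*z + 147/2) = z^2 + 14*z + 49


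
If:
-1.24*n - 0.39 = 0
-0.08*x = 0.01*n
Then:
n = -0.31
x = 0.04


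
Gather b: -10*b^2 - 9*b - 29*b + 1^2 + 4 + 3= -10*b^2 - 38*b + 8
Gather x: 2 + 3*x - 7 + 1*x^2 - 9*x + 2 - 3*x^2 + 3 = -2*x^2 - 6*x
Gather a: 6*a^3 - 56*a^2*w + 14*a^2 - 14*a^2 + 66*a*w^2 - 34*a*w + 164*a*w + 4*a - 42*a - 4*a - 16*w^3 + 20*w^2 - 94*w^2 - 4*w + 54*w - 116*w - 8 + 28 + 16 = 6*a^3 - 56*a^2*w + a*(66*w^2 + 130*w - 42) - 16*w^3 - 74*w^2 - 66*w + 36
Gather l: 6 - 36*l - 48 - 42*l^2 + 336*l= -42*l^2 + 300*l - 42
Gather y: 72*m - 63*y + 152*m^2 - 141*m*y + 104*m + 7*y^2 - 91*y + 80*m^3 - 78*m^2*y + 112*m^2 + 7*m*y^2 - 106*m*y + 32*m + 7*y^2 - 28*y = 80*m^3 + 264*m^2 + 208*m + y^2*(7*m + 14) + y*(-78*m^2 - 247*m - 182)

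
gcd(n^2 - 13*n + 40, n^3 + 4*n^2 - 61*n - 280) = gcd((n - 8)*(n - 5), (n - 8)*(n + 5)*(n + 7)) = n - 8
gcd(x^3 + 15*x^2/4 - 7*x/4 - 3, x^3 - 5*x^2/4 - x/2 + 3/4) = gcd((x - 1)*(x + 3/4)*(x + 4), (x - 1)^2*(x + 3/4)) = x^2 - x/4 - 3/4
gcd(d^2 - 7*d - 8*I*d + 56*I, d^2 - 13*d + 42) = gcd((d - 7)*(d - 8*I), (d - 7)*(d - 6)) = d - 7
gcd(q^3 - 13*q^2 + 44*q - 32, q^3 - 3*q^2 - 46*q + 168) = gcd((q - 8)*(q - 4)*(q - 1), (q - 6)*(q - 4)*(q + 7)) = q - 4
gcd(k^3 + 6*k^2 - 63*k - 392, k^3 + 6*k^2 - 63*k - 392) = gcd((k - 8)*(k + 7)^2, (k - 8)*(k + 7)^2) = k^3 + 6*k^2 - 63*k - 392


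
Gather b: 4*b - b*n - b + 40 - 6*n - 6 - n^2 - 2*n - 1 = b*(3 - n) - n^2 - 8*n + 33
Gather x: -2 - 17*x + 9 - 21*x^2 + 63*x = -21*x^2 + 46*x + 7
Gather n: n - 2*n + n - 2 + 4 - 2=0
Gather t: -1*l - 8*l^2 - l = -8*l^2 - 2*l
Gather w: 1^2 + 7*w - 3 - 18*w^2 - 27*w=-18*w^2 - 20*w - 2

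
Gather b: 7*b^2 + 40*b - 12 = 7*b^2 + 40*b - 12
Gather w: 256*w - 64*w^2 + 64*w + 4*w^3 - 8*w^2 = 4*w^3 - 72*w^2 + 320*w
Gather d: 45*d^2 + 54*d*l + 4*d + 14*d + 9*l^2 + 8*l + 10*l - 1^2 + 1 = 45*d^2 + d*(54*l + 18) + 9*l^2 + 18*l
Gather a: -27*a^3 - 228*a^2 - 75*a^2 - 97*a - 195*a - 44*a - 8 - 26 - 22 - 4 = -27*a^3 - 303*a^2 - 336*a - 60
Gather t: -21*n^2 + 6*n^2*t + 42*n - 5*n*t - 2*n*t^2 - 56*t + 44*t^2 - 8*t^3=-21*n^2 + 42*n - 8*t^3 + t^2*(44 - 2*n) + t*(6*n^2 - 5*n - 56)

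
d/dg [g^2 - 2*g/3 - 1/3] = 2*g - 2/3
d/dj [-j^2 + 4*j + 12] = 4 - 2*j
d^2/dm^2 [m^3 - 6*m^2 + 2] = 6*m - 12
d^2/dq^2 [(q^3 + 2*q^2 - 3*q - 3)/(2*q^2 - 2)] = (-2*q^3 - 3*q^2 - 6*q - 1)/(q^6 - 3*q^4 + 3*q^2 - 1)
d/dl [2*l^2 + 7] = 4*l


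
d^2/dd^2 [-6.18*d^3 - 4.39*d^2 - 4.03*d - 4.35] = -37.08*d - 8.78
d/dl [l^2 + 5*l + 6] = 2*l + 5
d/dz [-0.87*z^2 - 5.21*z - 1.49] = -1.74*z - 5.21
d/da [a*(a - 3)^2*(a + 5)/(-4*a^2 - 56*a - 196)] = (-2*a^4 - 27*a^3 + 21*a^2 + 339*a - 315)/(4*(a^3 + 21*a^2 + 147*a + 343))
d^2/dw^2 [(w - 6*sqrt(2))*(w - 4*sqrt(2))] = 2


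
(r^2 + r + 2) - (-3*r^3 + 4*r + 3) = 3*r^3 + r^2 - 3*r - 1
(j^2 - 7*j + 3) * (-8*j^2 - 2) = -8*j^4 + 56*j^3 - 26*j^2 + 14*j - 6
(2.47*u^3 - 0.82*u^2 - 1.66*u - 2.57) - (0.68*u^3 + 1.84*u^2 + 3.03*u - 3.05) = 1.79*u^3 - 2.66*u^2 - 4.69*u + 0.48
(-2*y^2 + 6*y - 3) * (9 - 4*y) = 8*y^3 - 42*y^2 + 66*y - 27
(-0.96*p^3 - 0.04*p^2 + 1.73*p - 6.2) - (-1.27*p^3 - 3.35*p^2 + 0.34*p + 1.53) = 0.31*p^3 + 3.31*p^2 + 1.39*p - 7.73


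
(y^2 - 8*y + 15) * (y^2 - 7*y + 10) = y^4 - 15*y^3 + 81*y^2 - 185*y + 150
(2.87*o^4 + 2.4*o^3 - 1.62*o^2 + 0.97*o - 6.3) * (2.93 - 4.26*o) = -12.2262*o^5 - 1.8149*o^4 + 13.9332*o^3 - 8.8788*o^2 + 29.6801*o - 18.459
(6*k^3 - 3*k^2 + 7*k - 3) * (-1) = -6*k^3 + 3*k^2 - 7*k + 3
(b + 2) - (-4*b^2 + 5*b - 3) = 4*b^2 - 4*b + 5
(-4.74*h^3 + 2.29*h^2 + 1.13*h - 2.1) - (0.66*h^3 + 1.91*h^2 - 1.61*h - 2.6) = -5.4*h^3 + 0.38*h^2 + 2.74*h + 0.5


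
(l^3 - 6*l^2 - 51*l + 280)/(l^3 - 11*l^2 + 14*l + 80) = (l + 7)/(l + 2)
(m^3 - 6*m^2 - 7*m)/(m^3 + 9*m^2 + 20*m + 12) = m*(m - 7)/(m^2 + 8*m + 12)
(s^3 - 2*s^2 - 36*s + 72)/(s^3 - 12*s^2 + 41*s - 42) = (s^2 - 36)/(s^2 - 10*s + 21)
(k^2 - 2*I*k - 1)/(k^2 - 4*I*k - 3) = (k - I)/(k - 3*I)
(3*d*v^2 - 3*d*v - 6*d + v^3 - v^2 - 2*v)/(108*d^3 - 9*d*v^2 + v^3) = (v^2 - v - 2)/(36*d^2 - 12*d*v + v^2)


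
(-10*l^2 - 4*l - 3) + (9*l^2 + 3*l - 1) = -l^2 - l - 4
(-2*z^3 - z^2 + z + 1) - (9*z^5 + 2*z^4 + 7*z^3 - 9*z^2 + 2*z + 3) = -9*z^5 - 2*z^4 - 9*z^3 + 8*z^2 - z - 2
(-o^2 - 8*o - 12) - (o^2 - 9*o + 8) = -2*o^2 + o - 20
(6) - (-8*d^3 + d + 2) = 8*d^3 - d + 4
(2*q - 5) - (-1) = 2*q - 4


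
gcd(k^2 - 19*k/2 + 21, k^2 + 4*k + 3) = 1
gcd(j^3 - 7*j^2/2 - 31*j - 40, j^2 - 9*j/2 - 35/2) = j + 5/2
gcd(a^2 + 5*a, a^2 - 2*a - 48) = 1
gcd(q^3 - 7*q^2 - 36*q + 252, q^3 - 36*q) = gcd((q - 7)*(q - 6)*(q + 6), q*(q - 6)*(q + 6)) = q^2 - 36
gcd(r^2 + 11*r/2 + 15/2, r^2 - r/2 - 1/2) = 1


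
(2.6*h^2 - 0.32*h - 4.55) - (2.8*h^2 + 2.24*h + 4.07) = -0.2*h^2 - 2.56*h - 8.62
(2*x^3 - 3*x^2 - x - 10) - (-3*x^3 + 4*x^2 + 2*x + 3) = 5*x^3 - 7*x^2 - 3*x - 13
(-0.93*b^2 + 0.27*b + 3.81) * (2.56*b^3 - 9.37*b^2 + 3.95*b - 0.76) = -2.3808*b^5 + 9.4053*b^4 + 3.5502*b^3 - 33.9264*b^2 + 14.8443*b - 2.8956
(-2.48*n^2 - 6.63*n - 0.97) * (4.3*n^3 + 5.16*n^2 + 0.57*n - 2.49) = -10.664*n^5 - 41.3058*n^4 - 39.7954*n^3 - 2.6091*n^2 + 15.9558*n + 2.4153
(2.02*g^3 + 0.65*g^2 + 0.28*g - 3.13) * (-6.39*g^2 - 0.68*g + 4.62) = -12.9078*g^5 - 5.5271*g^4 + 7.1012*g^3 + 22.8133*g^2 + 3.422*g - 14.4606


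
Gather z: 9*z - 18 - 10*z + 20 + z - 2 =0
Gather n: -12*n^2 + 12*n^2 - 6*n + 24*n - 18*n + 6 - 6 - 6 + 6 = 0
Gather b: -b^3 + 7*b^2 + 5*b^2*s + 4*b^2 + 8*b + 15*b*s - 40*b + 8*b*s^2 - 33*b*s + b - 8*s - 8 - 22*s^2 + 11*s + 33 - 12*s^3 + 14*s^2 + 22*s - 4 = -b^3 + b^2*(5*s + 11) + b*(8*s^2 - 18*s - 31) - 12*s^3 - 8*s^2 + 25*s + 21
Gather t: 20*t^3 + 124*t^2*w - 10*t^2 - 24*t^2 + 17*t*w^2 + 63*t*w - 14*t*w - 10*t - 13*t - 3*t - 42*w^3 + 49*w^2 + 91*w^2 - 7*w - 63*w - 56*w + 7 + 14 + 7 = 20*t^3 + t^2*(124*w - 34) + t*(17*w^2 + 49*w - 26) - 42*w^3 + 140*w^2 - 126*w + 28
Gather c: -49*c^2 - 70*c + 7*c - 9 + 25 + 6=-49*c^2 - 63*c + 22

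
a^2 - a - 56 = (a - 8)*(a + 7)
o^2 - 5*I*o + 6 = (o - 6*I)*(o + I)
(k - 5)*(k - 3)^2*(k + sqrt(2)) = k^4 - 11*k^3 + sqrt(2)*k^3 - 11*sqrt(2)*k^2 + 39*k^2 - 45*k + 39*sqrt(2)*k - 45*sqrt(2)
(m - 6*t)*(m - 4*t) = m^2 - 10*m*t + 24*t^2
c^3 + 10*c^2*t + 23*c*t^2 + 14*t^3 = (c + t)*(c + 2*t)*(c + 7*t)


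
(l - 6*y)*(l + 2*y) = l^2 - 4*l*y - 12*y^2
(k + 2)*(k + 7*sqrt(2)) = k^2 + 2*k + 7*sqrt(2)*k + 14*sqrt(2)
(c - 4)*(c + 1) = c^2 - 3*c - 4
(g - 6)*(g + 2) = g^2 - 4*g - 12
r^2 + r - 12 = (r - 3)*(r + 4)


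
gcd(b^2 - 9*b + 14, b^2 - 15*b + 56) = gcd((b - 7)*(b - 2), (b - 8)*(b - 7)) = b - 7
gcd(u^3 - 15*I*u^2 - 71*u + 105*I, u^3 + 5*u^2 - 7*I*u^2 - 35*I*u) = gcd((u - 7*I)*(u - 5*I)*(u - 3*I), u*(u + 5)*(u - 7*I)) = u - 7*I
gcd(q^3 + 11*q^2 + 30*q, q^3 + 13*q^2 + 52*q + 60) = q^2 + 11*q + 30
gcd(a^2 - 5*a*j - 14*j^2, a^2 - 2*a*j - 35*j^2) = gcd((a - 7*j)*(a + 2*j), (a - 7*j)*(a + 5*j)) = a - 7*j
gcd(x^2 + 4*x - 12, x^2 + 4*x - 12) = x^2 + 4*x - 12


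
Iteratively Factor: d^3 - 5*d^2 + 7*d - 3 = (d - 3)*(d^2 - 2*d + 1) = (d - 3)*(d - 1)*(d - 1)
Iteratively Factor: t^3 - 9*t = (t + 3)*(t^2 - 3*t) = t*(t + 3)*(t - 3)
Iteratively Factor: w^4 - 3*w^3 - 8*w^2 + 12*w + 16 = (w + 1)*(w^3 - 4*w^2 - 4*w + 16) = (w - 4)*(w + 1)*(w^2 - 4) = (w - 4)*(w - 2)*(w + 1)*(w + 2)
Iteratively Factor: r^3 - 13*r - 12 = (r - 4)*(r^2 + 4*r + 3) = (r - 4)*(r + 1)*(r + 3)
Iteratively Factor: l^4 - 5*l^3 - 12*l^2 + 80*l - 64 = (l - 4)*(l^3 - l^2 - 16*l + 16) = (l - 4)^2*(l^2 + 3*l - 4) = (l - 4)^2*(l - 1)*(l + 4)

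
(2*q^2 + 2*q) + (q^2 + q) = 3*q^2 + 3*q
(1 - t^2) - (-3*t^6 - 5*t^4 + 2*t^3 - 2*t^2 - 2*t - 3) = 3*t^6 + 5*t^4 - 2*t^3 + t^2 + 2*t + 4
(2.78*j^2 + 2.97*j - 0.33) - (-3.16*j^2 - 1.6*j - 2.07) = 5.94*j^2 + 4.57*j + 1.74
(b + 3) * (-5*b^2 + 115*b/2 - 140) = -5*b^3 + 85*b^2/2 + 65*b/2 - 420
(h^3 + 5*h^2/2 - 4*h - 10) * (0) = 0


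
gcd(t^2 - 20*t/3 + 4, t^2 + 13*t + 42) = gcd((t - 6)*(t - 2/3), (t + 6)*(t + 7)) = 1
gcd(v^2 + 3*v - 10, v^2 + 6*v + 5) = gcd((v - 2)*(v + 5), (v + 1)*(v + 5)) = v + 5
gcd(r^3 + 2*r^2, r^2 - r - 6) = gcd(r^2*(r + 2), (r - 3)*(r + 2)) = r + 2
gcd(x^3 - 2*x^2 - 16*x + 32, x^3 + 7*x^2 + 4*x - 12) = 1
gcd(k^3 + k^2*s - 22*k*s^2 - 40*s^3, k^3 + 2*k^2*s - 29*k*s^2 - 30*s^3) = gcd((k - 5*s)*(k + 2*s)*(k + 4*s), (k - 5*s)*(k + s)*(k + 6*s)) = -k + 5*s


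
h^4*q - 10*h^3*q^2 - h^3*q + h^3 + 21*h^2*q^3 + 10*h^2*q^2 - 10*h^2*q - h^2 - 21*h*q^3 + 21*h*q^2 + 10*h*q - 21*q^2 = (h - 1)*(h - 7*q)*(h - 3*q)*(h*q + 1)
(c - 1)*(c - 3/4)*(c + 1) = c^3 - 3*c^2/4 - c + 3/4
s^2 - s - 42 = (s - 7)*(s + 6)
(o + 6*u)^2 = o^2 + 12*o*u + 36*u^2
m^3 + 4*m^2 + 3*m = m*(m + 1)*(m + 3)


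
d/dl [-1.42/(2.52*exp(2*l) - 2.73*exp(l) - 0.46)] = (7.1568*exp(l) - 3.8766)*exp(l)/(-2.52*exp(2*l) + 2.73*exp(l) + 0.46)^2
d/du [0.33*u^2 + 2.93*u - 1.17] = 0.66*u + 2.93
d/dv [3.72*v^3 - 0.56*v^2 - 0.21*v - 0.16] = 11.16*v^2 - 1.12*v - 0.21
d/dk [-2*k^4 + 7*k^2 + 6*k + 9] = -8*k^3 + 14*k + 6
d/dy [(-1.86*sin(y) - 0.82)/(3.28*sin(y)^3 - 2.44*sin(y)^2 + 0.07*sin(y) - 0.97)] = (12.2016*sin(y)^3 + 3.5304*sin(y)^2 - 4.0016*sin(y) + 1.8616)*cos(y)/(10.7584*sin(y)^6 - 16.0064*sin(y)^5 + 6.4128*sin(y)^4 - 6.7048*sin(y)^3 + 4.7385*sin(y)^2 - 0.1358*sin(y) + 0.9409)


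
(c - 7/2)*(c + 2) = c^2 - 3*c/2 - 7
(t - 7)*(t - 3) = t^2 - 10*t + 21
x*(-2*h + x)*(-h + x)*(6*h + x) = 12*h^3*x - 16*h^2*x^2 + 3*h*x^3 + x^4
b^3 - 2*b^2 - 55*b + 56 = (b - 8)*(b - 1)*(b + 7)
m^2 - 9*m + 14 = (m - 7)*(m - 2)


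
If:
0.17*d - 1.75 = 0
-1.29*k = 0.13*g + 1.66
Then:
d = 10.29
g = -9.92307692307692*k - 12.7692307692308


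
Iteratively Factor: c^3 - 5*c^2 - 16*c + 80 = (c - 5)*(c^2 - 16) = (c - 5)*(c - 4)*(c + 4)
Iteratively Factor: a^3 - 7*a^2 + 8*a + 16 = (a - 4)*(a^2 - 3*a - 4) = (a - 4)^2*(a + 1)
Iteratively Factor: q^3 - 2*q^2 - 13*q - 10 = (q + 2)*(q^2 - 4*q - 5) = (q + 1)*(q + 2)*(q - 5)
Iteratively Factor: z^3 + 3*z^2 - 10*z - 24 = (z - 3)*(z^2 + 6*z + 8) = (z - 3)*(z + 2)*(z + 4)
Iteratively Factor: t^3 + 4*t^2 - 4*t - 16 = (t - 2)*(t^2 + 6*t + 8) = (t - 2)*(t + 2)*(t + 4)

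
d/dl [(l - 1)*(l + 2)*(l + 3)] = 3*l^2 + 8*l + 1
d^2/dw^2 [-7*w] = 0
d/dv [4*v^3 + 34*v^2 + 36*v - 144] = 12*v^2 + 68*v + 36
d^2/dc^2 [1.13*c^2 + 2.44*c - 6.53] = 2.26000000000000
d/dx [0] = 0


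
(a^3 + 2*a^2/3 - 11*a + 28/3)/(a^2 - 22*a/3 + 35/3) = (a^2 + 3*a - 4)/(a - 5)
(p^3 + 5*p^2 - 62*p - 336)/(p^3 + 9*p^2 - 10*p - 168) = (p - 8)/(p - 4)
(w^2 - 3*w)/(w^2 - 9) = w/(w + 3)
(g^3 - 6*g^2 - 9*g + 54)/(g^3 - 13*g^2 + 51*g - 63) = (g^2 - 3*g - 18)/(g^2 - 10*g + 21)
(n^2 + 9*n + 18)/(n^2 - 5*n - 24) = (n + 6)/(n - 8)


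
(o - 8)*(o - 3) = o^2 - 11*o + 24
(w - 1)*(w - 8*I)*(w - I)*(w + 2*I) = w^4 - w^3 - 7*I*w^3 + 10*w^2 + 7*I*w^2 - 10*w - 16*I*w + 16*I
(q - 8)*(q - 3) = q^2 - 11*q + 24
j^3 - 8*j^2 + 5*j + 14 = (j - 7)*(j - 2)*(j + 1)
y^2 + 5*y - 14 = (y - 2)*(y + 7)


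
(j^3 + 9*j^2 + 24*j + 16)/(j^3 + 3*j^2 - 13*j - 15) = (j^2 + 8*j + 16)/(j^2 + 2*j - 15)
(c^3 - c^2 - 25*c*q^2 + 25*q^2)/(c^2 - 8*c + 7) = (c^2 - 25*q^2)/(c - 7)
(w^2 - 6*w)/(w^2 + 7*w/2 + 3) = 2*w*(w - 6)/(2*w^2 + 7*w + 6)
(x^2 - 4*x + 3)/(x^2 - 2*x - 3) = (x - 1)/(x + 1)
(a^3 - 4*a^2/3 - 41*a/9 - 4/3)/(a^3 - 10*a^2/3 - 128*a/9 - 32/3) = (3*a^2 - 8*a - 3)/(3*a^2 - 14*a - 24)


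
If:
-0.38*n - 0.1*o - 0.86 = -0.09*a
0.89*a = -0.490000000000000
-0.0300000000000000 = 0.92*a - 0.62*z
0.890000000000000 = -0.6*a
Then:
No Solution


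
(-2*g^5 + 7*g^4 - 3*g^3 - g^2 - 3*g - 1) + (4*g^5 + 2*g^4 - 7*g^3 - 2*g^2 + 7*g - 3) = 2*g^5 + 9*g^4 - 10*g^3 - 3*g^2 + 4*g - 4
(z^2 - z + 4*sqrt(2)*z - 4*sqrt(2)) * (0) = 0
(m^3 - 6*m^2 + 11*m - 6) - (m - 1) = m^3 - 6*m^2 + 10*m - 5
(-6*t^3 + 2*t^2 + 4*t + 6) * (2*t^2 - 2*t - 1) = -12*t^5 + 16*t^4 + 10*t^3 + 2*t^2 - 16*t - 6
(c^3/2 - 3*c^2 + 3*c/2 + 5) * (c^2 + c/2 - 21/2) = c^5/2 - 11*c^4/4 - 21*c^3/4 + 149*c^2/4 - 53*c/4 - 105/2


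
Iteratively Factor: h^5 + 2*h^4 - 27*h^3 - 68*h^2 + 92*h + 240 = (h + 4)*(h^4 - 2*h^3 - 19*h^2 + 8*h + 60) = (h + 2)*(h + 4)*(h^3 - 4*h^2 - 11*h + 30) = (h - 2)*(h + 2)*(h + 4)*(h^2 - 2*h - 15) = (h - 5)*(h - 2)*(h + 2)*(h + 4)*(h + 3)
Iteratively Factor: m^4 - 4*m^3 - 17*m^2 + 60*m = (m + 4)*(m^3 - 8*m^2 + 15*m) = (m - 3)*(m + 4)*(m^2 - 5*m) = m*(m - 3)*(m + 4)*(m - 5)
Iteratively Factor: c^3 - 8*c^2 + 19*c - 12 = (c - 4)*(c^2 - 4*c + 3) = (c - 4)*(c - 3)*(c - 1)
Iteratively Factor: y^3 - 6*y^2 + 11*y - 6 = (y - 2)*(y^2 - 4*y + 3) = (y - 3)*(y - 2)*(y - 1)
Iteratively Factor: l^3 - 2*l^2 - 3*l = (l + 1)*(l^2 - 3*l) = (l - 3)*(l + 1)*(l)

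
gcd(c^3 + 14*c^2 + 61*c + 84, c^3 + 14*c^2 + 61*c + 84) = c^3 + 14*c^2 + 61*c + 84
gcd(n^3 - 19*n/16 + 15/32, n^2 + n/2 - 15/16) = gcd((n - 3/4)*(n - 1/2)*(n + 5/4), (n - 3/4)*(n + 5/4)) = n^2 + n/2 - 15/16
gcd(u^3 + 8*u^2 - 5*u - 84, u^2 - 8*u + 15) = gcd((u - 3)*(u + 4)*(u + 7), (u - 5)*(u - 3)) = u - 3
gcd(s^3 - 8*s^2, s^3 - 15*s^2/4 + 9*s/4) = s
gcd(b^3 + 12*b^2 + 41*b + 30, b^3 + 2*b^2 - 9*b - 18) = 1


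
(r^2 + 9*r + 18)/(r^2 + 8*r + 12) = (r + 3)/(r + 2)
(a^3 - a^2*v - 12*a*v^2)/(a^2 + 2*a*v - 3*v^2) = a*(-a + 4*v)/(-a + v)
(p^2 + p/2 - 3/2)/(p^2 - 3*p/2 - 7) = (-2*p^2 - p + 3)/(-2*p^2 + 3*p + 14)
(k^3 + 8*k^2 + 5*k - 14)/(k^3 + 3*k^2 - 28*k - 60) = (k^2 + 6*k - 7)/(k^2 + k - 30)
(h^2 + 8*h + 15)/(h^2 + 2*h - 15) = (h + 3)/(h - 3)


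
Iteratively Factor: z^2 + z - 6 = (z + 3)*(z - 2)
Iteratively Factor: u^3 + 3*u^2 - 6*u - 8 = (u - 2)*(u^2 + 5*u + 4) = (u - 2)*(u + 1)*(u + 4)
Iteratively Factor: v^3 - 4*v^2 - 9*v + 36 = (v + 3)*(v^2 - 7*v + 12) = (v - 3)*(v + 3)*(v - 4)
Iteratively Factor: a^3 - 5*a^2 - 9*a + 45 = (a - 5)*(a^2 - 9) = (a - 5)*(a - 3)*(a + 3)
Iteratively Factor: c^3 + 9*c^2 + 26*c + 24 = (c + 2)*(c^2 + 7*c + 12) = (c + 2)*(c + 3)*(c + 4)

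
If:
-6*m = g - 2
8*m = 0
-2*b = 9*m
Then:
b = 0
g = 2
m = 0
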